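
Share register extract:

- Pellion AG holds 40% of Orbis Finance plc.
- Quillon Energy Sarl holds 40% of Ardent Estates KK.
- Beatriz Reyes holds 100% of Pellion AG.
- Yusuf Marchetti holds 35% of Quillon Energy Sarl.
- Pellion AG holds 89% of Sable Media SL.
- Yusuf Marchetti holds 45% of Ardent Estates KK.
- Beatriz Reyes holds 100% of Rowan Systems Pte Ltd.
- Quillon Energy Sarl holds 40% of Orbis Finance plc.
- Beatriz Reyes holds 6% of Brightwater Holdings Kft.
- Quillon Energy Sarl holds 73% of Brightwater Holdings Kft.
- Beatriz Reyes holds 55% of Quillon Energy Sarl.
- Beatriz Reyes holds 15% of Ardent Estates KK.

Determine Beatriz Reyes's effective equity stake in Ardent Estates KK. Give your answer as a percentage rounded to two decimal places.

37.00%

Beatriz reaches Ardent along 2 paths.
Via Quillon: 55% × 40% = 22%.
Direct stake: 15% = 15%.
Total: 22% + 15% = 37%.
Rounded: 37.00%.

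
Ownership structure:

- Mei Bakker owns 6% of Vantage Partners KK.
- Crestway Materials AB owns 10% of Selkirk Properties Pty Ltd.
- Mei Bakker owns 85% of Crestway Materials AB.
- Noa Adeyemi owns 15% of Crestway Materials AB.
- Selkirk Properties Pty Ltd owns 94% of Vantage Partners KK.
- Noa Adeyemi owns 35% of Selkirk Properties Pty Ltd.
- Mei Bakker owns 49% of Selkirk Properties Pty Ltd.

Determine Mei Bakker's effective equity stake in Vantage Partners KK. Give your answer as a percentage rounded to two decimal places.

60.05%

Mei reaches Vantage along 3 paths.
Via Selkirk: 49% × 94% = 46.06%.
Via Crestway → Selkirk: 85% × 10% × 94% = 7.99%.
Direct stake: 6% = 6%.
Total: 46.06% + 7.99% + 6% = 60.05%.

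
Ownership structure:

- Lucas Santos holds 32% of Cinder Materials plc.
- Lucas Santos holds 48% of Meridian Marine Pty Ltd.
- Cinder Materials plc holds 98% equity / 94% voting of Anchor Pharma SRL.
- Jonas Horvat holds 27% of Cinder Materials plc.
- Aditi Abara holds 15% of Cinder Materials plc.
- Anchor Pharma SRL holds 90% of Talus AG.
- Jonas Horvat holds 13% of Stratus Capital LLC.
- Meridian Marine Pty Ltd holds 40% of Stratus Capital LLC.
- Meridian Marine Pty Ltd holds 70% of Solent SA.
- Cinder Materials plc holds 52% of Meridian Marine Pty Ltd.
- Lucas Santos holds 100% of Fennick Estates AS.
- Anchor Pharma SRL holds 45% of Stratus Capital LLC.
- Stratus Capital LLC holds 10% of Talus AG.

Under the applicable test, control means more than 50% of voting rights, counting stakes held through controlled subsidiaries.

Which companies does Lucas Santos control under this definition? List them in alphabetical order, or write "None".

Fennick Estates AS

Lucas holds 100% of Fennick, so Lucas controls Fennick.
No other company's threshold is met.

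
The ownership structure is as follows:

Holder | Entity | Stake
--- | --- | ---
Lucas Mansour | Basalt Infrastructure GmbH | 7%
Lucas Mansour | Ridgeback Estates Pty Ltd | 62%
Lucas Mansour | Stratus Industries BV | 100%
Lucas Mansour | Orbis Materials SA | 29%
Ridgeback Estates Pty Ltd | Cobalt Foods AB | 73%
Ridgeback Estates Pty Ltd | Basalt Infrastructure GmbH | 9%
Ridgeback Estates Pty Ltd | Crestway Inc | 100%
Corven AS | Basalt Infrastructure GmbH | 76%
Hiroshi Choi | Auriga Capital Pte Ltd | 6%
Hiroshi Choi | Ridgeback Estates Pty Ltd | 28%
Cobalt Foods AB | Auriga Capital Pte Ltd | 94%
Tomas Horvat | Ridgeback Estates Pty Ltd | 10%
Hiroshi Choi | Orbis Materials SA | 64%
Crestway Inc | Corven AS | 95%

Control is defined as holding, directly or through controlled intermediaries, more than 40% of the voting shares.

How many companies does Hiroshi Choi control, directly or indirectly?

Hiroshi holds 64% of Orbis, so Hiroshi controls Orbis.
No other company's threshold is met.
Hiroshi controls 1 company.

1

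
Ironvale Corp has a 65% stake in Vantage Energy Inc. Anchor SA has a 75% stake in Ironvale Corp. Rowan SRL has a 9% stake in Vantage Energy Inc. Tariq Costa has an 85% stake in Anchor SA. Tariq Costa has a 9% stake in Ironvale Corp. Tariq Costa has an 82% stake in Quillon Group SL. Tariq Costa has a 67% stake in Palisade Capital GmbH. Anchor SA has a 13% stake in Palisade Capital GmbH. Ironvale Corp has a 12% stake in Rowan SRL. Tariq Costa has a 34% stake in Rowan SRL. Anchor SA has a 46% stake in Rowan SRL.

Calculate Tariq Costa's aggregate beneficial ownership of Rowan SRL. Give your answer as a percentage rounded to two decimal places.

81.83%

Tariq reaches Rowan along 4 paths.
Direct stake: 34% = 34%.
Via Anchor: 85% × 46% = 39.1%.
Via Anchor → Ironvale: 85% × 75% × 12% = 7.65%.
Via Ironvale: 9% × 12% = 1.08%.
Total: 34% + 39.1% + 7.65% + 1.08% = 81.83%.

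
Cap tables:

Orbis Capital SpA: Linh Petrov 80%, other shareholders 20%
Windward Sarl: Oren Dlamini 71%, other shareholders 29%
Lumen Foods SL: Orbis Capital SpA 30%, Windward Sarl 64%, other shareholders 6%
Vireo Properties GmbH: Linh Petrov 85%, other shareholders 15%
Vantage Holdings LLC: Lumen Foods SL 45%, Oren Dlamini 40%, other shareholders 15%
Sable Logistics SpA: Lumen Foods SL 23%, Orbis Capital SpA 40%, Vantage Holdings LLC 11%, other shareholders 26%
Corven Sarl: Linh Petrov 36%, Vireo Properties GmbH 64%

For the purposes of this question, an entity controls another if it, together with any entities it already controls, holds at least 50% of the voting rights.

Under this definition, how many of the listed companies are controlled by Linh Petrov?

Linh holds 80% of Orbis, so Linh controls Orbis.
Linh holds 85% of Vireo, so Linh controls Vireo.
Linh and Vireo together hold 36% + 64% = 100% of Corven, so Linh controls Corven.
No other company's threshold is met.
Linh controls 3 companies.

3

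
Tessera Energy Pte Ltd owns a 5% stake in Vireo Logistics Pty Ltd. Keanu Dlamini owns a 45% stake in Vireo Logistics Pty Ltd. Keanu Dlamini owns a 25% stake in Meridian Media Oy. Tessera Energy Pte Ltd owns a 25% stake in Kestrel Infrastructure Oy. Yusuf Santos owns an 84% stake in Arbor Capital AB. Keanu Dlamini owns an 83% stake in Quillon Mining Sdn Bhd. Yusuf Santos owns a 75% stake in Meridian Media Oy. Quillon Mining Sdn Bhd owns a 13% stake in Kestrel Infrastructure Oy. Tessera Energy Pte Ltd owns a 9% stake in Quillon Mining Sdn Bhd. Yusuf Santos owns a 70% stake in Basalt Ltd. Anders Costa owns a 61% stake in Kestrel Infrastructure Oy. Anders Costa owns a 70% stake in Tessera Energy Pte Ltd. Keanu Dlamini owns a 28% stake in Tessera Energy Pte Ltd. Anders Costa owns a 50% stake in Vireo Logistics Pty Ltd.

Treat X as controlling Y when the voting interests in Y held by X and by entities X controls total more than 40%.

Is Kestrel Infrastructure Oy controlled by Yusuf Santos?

Yusuf holds 75% of Meridian, so Yusuf controls Meridian.
Yusuf holds 84% of Arbor, so Yusuf controls Arbor.
Yusuf holds 70% of Basalt, so Yusuf controls Basalt.
Neither Yusuf nor any entity Yusuf controls holds any voting interest in Kestrel.
So Yusuf does not control Kestrel.

No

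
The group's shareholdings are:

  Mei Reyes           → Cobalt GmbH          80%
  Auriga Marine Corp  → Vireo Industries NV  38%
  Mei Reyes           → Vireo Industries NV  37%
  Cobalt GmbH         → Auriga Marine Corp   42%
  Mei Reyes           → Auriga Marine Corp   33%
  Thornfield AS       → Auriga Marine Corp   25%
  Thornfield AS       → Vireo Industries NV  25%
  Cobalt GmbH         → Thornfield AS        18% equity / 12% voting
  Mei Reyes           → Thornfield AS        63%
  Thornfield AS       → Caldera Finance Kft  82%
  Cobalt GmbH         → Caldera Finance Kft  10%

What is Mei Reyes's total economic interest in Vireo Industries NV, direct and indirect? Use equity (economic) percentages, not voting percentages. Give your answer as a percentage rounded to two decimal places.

89.01%

Mei reaches Vireo along 7 paths.
Via Auriga: 33% × 38% = 12.54%.
Via Cobalt → Auriga: 80% × 42% × 38% = 12.768%.
Via Thornfield → Auriga: 63% × 25% × 38% = 5.985%.
Via Cobalt → Thornfield → Auriga: 80% × 18% × 25% × 38% = 1.368%.
Direct stake: 37% = 37%.
Via Thornfield: 63% × 25% = 15.75%.
Via Cobalt → Thornfield: 80% × 18% × 25% = 3.6%.
Total: 12.54% + 12.768% + 5.985% + 1.368% + 37% + 15.75% + 3.6% = 89.011%.
Rounded: 89.01%.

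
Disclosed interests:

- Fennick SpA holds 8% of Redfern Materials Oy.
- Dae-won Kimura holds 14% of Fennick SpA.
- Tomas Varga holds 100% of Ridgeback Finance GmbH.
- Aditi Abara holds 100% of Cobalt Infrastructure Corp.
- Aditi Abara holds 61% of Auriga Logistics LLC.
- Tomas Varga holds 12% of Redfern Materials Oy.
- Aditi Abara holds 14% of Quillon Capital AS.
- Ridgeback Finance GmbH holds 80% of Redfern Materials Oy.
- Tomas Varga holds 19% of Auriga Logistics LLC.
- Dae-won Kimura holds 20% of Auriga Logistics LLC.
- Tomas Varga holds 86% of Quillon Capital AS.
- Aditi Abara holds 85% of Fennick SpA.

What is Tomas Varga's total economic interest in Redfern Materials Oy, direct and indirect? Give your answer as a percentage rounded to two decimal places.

Tomas reaches Redfern along 2 paths.
Via Ridgeback: 100% × 80% = 80%.
Direct stake: 12% = 12%.
Total: 80% + 12% = 92%.
Rounded: 92.00%.

92.00%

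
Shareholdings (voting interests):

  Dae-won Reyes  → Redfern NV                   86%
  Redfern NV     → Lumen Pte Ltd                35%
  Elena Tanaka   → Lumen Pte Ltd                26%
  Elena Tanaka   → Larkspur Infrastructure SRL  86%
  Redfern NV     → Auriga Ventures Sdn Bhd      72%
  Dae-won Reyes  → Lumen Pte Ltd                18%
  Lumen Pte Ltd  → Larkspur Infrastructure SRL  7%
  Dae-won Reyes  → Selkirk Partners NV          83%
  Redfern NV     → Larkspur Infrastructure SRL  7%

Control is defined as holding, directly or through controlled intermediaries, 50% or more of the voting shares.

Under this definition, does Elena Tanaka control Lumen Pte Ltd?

No

Elena holds 86% of Larkspur, so Elena controls Larkspur.
In Lumen, Elena's side holds only 26%, not ≥ 50%.
So Elena does not control Lumen.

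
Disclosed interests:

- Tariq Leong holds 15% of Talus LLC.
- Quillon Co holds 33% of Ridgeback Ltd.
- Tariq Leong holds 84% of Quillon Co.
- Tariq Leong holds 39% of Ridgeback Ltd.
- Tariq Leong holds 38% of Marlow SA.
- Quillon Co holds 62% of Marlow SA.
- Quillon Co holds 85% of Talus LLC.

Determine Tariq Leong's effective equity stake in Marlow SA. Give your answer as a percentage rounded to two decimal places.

90.08%

Tariq reaches Marlow along 2 paths.
Direct stake: 38% = 38%.
Via Quillon: 84% × 62% = 52.08%.
Total: 38% + 52.08% = 90.08%.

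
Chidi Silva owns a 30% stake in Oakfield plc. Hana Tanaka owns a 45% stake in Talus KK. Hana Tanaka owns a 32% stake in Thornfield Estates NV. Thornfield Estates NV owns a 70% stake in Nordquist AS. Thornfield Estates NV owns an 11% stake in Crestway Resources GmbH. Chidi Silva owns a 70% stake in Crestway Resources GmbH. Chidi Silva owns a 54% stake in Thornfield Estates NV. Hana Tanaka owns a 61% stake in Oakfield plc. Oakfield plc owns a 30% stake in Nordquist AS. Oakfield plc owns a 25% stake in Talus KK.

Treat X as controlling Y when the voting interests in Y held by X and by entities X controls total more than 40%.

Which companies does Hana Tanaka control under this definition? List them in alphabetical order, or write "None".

Oakfield plc, Talus KK

Hana holds 61% of Oakfield, so Hana controls Oakfield.
Oakfield and Hana together hold 25% + 45% = 70% of Talus, so Hana controls Talus.
No other company's threshold is met.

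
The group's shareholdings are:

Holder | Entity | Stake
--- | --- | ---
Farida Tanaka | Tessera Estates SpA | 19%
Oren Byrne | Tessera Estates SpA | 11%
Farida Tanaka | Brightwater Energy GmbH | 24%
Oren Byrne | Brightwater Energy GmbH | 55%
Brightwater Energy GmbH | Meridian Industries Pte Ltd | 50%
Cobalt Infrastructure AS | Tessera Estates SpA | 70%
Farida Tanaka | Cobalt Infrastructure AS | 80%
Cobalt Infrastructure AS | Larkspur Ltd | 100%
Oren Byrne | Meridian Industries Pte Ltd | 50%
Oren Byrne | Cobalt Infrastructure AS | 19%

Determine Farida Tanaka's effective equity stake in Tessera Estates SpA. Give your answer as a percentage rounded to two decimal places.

Farida reaches Tessera along 2 paths.
Direct stake: 19% = 19%.
Via Cobalt: 80% × 70% = 56%.
Total: 19% + 56% = 75%.
Rounded: 75.00%.

75.00%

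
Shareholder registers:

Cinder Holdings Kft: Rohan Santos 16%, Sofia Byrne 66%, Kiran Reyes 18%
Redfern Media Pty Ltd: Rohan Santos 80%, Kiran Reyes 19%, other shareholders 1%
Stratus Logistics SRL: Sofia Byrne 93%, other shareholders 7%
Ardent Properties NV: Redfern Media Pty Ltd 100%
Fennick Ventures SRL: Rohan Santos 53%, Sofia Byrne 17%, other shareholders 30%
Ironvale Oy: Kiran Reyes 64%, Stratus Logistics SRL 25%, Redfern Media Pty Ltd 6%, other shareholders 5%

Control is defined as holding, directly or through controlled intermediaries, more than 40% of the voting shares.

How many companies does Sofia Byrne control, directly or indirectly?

Sofia holds 66% of Cinder, so Sofia controls Cinder.
Sofia holds 93% of Stratus, so Sofia controls Stratus.
No other company's threshold is met.
Sofia controls 2 companies.

2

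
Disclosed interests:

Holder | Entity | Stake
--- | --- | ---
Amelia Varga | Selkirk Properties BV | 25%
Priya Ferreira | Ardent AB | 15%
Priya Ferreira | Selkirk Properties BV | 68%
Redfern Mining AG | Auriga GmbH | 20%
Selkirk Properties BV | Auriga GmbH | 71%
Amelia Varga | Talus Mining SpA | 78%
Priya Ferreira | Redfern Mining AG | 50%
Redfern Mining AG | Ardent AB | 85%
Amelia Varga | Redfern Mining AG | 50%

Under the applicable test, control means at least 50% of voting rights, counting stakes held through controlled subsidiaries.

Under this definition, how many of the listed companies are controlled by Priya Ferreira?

Priya holds 68% of Selkirk, so Priya controls Selkirk.
Priya holds 50% of Redfern, so Priya controls Redfern.
Redfern and Selkirk together hold 20% + 71% = 91% of Auriga, so Priya controls Auriga.
Redfern and Priya together hold 85% + 15% = 100% of Ardent, so Priya controls Ardent.
No other company's threshold is met.
Priya controls 4 companies.

4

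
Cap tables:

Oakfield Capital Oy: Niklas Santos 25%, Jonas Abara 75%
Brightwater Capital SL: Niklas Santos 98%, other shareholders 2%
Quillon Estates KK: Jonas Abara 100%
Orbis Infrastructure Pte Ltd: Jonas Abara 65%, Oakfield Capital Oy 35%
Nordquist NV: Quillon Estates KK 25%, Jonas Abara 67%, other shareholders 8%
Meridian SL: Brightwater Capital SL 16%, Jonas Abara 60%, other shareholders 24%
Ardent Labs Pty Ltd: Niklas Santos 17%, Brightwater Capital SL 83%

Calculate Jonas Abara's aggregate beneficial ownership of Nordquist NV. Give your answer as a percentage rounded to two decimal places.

92.00%

Jonas reaches Nordquist along 2 paths.
Via Quillon: 100% × 25% = 25%.
Direct stake: 67% = 67%.
Total: 25% + 67% = 92%.
Rounded: 92.00%.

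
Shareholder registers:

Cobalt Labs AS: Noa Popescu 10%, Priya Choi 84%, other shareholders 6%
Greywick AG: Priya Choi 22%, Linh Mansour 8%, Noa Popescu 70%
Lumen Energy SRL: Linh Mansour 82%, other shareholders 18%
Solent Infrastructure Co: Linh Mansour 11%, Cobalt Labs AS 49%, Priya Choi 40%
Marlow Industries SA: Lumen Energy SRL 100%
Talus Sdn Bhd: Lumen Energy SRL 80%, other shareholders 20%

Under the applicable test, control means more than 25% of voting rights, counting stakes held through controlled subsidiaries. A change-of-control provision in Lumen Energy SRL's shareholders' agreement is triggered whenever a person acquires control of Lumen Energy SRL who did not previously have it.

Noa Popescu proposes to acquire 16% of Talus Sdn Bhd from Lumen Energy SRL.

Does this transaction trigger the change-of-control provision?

The purchase adds only to Noa's holdings (Lumen's stake shrinks), so Noa is the only person who could newly come to control Lumen.
Noa holds 70% of Greywick, so Noa controls Greywick.
Neither Noa nor any entity Noa controls holds any voting interest in Lumen.
So before the transaction, Noa does not control Lumen.
After the purchase, Noa holds 16% of Talus directly, and Lumen's stake falls to 64%.
Noa's side now holds 16% of Talus, not > 25%, so Noa still does not control Talus.
After the transaction, neither Noa nor any entity Noa controls holds a voting interest in Lumen, so Noa still does not control it.
No new person acquires control, so the clause is not triggered.

No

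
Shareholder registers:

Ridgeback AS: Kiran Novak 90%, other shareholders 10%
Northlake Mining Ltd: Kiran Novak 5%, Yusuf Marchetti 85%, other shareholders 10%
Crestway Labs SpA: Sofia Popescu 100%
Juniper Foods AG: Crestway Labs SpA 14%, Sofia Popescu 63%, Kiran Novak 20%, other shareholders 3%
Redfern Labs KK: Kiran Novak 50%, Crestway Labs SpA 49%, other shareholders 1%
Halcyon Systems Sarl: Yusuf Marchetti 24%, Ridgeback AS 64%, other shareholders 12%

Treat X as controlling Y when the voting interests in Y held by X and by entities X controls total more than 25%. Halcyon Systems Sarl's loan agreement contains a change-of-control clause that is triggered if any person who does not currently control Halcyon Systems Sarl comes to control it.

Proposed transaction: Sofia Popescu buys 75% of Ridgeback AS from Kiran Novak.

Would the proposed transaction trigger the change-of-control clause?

Yes

The purchase adds only to Sofia's holdings (Kiran's stake shrinks), so Sofia is the only person who could newly come to control Halcyon.
Sofia holds 100% of Crestway, so Sofia controls Crestway.
Crestway and Sofia together hold 14% + 63% = 77% of Juniper, so Sofia controls Juniper.
Crestway holds 49% of Redfern, so Sofia controls Redfern.
Neither Sofia nor any entity Sofia controls holds any voting interest in Halcyon.
So before the transaction, Sofia does not control Halcyon.
After the purchase, Sofia holds 75% of Ridgeback directly, and Kiran's stake falls to 15%.
Sofia holds 75% of Ridgeback, so Sofia controls Ridgeback.
Ridgeback holds 64% of Halcyon, so Sofia controls Halcyon.
Sofia did not control Halcyon before and does after, so the clause is triggered.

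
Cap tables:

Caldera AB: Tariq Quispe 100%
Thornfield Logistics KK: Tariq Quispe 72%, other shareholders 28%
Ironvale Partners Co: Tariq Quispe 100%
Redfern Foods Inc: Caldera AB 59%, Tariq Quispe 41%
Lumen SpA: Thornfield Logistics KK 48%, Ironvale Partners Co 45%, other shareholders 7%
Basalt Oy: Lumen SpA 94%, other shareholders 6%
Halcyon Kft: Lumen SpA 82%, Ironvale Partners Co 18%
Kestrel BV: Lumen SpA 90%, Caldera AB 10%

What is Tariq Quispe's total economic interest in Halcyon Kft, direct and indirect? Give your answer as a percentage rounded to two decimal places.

83.24%

Tariq reaches Halcyon along 3 paths.
Via Thornfield → Lumen: 72% × 48% × 82% = 28.3392%.
Via Ironvale → Lumen: 100% × 45% × 82% = 36.9%.
Via Ironvale: 100% × 18% = 18%.
Total: 28.3392% + 36.9% + 18% = 83.2392%.
Rounded: 83.24%.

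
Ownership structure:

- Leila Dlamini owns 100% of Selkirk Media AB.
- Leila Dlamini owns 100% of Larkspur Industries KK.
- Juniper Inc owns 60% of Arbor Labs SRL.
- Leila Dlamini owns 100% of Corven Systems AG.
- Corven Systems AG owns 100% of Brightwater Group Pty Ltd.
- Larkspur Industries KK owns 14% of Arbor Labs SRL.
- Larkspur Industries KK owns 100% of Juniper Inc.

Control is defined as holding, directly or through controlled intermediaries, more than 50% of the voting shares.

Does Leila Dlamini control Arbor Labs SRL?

Leila holds 100% of Larkspur, so Leila controls Larkspur.
Larkspur holds 100% of Juniper, so Leila controls Juniper.
Juniper and Larkspur together hold 60% + 14% = 74% of Arbor, so Leila controls Arbor.

Yes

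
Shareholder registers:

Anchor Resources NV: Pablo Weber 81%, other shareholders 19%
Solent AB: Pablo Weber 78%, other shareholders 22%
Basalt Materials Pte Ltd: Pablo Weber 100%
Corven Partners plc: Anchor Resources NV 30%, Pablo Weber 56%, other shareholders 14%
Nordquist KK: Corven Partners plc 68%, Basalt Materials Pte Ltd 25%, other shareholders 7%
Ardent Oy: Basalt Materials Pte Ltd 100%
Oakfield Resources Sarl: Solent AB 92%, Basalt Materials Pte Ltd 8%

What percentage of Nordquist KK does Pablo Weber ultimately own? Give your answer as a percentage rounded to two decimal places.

Pablo reaches Nordquist along 3 paths.
Via Anchor → Corven: 81% × 30% × 68% = 16.524%.
Via Corven: 56% × 68% = 38.08%.
Via Basalt: 100% × 25% = 25%.
Total: 16.524% + 38.08% + 25% = 79.604%.
Rounded: 79.60%.

79.60%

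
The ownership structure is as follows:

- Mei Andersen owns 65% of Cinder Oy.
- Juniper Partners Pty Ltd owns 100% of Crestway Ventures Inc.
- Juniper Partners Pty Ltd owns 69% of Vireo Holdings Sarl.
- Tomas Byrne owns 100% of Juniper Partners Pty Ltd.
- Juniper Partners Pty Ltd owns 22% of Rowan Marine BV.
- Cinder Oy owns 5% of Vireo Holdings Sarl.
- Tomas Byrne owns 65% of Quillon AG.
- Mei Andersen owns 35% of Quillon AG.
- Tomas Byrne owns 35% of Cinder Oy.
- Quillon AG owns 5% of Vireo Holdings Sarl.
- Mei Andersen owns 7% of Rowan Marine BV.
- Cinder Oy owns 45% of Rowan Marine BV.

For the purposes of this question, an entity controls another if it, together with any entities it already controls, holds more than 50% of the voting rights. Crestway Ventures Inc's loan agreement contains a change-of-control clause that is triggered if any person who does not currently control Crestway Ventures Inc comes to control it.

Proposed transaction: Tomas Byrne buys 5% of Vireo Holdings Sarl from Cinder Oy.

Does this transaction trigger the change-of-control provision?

No

The purchase adds only to Tomas's holdings (Cinder's stake shrinks), so Tomas is the only person who could newly come to control Crestway.
Tomas holds 100% of Juniper, so Tomas controls Juniper.
Juniper holds 100% of Crestway, so Tomas controls Crestway.
So Tomas already controls Crestway before the transaction.
After the purchase, Tomas holds 5% of Vireo directly, and Cinder's stake falls to 0%.
Tomas controlled Crestway already, so this is not a new person acquiring control; every other person's position is unchanged or reduced.
No new person acquires control, so the clause is not triggered.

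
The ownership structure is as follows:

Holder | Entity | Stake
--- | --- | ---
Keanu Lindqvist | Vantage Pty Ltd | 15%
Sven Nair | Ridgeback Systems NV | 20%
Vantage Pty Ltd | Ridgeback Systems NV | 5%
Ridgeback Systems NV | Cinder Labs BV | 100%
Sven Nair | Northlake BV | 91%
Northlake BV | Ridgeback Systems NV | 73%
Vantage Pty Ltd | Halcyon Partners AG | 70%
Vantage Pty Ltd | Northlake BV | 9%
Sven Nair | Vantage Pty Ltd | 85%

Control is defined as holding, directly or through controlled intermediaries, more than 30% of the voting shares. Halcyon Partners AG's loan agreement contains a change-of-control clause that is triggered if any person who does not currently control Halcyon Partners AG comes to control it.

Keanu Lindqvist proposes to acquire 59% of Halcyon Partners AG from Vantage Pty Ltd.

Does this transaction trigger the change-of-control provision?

The purchase adds only to Keanu's holdings (Vantage's stake shrinks), so Keanu is the only person who could newly come to control Halcyon.
Keanu's largest direct stake is 15% in Vantage, which does not meet the threshold, so Keanu controls no company.
Neither Keanu nor any entity Keanu controls holds any voting interest in Halcyon.
So before the transaction, Keanu does not control Halcyon.
After the purchase, Keanu holds 59% of Halcyon directly, and Vantage's stake falls to 11%.
Keanu holds 59% of Halcyon, so Keanu controls Halcyon.
Keanu did not control Halcyon before and does after, so the clause is triggered.

Yes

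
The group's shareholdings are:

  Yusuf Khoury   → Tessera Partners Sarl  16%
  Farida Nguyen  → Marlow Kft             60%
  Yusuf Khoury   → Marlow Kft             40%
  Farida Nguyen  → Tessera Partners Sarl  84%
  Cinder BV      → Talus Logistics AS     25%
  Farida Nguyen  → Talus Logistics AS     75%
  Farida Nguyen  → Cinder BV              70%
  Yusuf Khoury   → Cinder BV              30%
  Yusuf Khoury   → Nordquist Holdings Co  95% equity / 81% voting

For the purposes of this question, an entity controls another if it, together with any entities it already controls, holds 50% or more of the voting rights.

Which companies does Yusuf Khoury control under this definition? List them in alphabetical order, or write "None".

Nordquist Holdings Co

Yusuf holds 81% of Nordquist, so Yusuf controls Nordquist.
No other company's threshold is met.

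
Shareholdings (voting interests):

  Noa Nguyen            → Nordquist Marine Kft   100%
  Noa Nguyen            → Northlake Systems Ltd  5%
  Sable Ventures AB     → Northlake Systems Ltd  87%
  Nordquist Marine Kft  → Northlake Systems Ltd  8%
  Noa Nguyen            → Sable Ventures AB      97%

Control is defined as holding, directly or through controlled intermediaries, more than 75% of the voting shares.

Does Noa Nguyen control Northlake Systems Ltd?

Yes

Noa holds 100% of Nordquist, so Noa controls Nordquist.
Noa holds 97% of Sable, so Noa controls Sable.
Sable and Noa and Nordquist together hold 87% + 5% + 8% = 100% of Northlake, so Noa controls Northlake.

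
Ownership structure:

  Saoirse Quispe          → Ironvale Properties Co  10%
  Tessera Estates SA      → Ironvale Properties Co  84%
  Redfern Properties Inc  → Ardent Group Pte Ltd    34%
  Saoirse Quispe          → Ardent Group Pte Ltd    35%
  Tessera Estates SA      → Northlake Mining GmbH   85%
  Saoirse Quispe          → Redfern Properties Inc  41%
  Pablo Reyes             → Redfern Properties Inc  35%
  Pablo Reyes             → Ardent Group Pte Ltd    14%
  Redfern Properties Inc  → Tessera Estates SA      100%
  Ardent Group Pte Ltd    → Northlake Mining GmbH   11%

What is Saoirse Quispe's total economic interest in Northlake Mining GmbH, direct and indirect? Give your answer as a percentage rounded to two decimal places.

40.23%

Saoirse reaches Northlake along 3 paths.
Via Redfern → Tessera: 41% × 100% × 85% = 34.85%.
Via Redfern → Ardent: 41% × 34% × 11% = 1.5334%.
Via Ardent: 35% × 11% = 3.85%.
Total: 34.85% + 1.5334% + 3.85% = 40.2334%.
Rounded: 40.23%.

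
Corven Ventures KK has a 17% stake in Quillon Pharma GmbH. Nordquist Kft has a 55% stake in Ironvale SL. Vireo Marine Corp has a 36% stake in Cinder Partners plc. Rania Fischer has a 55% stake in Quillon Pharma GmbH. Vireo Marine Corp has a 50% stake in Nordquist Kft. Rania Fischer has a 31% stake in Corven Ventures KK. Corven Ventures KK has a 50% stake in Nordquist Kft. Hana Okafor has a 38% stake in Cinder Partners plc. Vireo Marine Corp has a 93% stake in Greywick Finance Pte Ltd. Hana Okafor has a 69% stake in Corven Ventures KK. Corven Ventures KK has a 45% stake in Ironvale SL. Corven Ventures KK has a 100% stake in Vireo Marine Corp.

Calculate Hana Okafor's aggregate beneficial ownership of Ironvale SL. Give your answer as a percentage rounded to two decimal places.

69.00%

Hana reaches Ironvale along 3 paths.
Via Corven → Vireo → Nordquist: 69% × 100% × 50% × 55% = 18.975%.
Via Corven → Nordquist: 69% × 50% × 55% = 18.975%.
Via Corven: 69% × 45% = 31.05%.
Total: 18.975% + 18.975% + 31.05% = 69%.
Rounded: 69.00%.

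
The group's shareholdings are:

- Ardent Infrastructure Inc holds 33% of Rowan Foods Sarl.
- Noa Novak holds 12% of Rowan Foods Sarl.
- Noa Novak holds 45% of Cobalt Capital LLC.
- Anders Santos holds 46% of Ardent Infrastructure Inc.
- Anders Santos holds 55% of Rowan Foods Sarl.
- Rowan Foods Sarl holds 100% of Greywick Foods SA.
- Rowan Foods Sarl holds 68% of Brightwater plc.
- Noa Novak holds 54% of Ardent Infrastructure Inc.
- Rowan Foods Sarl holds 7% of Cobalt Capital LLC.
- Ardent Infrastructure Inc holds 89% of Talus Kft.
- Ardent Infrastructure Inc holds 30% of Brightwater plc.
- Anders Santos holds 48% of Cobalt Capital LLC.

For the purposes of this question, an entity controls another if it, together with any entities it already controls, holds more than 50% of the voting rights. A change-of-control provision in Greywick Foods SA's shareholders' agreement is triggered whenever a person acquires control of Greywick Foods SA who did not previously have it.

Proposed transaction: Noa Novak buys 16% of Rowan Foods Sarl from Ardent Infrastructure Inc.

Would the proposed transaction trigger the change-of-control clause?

No

The purchase adds only to Noa's holdings (Ardent's stake shrinks), so Noa is the only person who could newly come to control Greywick.
Noa holds 54% of Ardent, so Noa controls Ardent.
Ardent holds 89% of Talus, so Noa controls Talus.
Neither Noa nor any entity Noa controls holds any voting interest in Greywick.
So before the transaction, Noa does not control Greywick.
After the purchase, Noa's direct stake in Rowan rises to 12% + 16% = 28%, and Ardent's stake falls to 17%.
Noa's side now holds 28% + 17% = 45% of Rowan, not > 50%, so Noa still does not control Rowan.
After the transaction, neither Noa nor any entity Noa controls holds a voting interest in Greywick, so Noa still does not control it.
No new person acquires control, so the clause is not triggered.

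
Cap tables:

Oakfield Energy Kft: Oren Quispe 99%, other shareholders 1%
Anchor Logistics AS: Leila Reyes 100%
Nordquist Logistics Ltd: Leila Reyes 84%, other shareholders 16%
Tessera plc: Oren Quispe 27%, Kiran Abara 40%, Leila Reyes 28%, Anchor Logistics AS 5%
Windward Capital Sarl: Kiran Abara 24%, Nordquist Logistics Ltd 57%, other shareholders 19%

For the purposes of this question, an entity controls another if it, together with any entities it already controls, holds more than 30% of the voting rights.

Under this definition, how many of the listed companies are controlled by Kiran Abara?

Kiran holds 40% of Tessera, so Kiran controls Tessera.
No other company's threshold is met.
Kiran controls 1 company.

1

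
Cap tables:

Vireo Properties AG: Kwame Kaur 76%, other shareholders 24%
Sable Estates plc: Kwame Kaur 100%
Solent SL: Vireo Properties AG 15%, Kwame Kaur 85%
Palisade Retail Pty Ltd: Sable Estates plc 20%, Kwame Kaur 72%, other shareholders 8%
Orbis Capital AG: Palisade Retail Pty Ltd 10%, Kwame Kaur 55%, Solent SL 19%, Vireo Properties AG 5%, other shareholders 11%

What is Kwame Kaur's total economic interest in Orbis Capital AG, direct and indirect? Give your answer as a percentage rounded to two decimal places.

86.32%

Kwame reaches Orbis along 6 paths.
Via Sable → Palisade: 100% × 20% × 10% = 2%.
Via Palisade: 72% × 10% = 7.2%.
Direct stake: 55% = 55%.
Via Vireo → Solent: 76% × 15% × 19% = 2.166%.
Via Solent: 85% × 19% = 16.15%.
Via Vireo: 76% × 5% = 3.8%.
Total: 2% + 7.2% + 55% + 2.166% + 16.15% + 3.8% = 86.316%.
Rounded: 86.32%.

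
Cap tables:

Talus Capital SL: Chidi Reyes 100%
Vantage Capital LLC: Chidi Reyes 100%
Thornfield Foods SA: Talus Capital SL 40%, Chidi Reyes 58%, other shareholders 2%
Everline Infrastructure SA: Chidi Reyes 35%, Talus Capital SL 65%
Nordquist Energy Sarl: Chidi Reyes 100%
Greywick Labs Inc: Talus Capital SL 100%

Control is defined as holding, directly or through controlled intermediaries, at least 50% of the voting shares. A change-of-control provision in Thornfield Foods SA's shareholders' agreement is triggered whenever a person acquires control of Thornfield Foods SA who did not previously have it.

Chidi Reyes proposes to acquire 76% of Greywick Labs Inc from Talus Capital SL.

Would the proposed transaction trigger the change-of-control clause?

No

The purchase adds only to Chidi's holdings (Talus's stake shrinks), so Chidi is the only person who could newly come to control Thornfield.
Chidi holds 100% of Talus, so Chidi controls Talus.
Talus and Chidi together hold 40% + 58% = 98% of Thornfield, so Chidi controls Thornfield.
So Chidi already controls Thornfield before the transaction.
After the purchase, Chidi holds 76% of Greywick directly, and Talus's stake falls to 24%.
Chidi controlled Thornfield already, so this is not a new person acquiring control; every other person's position is unchanged or reduced.
No new person acquires control, so the clause is not triggered.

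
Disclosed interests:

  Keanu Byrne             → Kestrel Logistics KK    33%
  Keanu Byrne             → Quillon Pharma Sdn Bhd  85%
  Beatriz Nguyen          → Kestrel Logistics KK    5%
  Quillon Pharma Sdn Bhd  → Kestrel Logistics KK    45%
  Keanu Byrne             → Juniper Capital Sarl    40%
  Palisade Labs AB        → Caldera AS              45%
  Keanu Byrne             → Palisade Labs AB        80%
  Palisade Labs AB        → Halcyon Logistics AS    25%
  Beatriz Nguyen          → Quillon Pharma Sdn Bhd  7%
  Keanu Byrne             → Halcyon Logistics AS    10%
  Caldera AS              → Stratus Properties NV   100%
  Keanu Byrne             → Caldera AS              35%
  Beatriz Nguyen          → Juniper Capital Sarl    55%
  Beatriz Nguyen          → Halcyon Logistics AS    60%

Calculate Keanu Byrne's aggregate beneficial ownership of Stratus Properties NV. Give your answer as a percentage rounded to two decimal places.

Keanu reaches Stratus along 2 paths.
Via Caldera: 35% × 100% = 35%.
Via Palisade → Caldera: 80% × 45% × 100% = 36%.
Total: 35% + 36% = 71%.
Rounded: 71.00%.

71.00%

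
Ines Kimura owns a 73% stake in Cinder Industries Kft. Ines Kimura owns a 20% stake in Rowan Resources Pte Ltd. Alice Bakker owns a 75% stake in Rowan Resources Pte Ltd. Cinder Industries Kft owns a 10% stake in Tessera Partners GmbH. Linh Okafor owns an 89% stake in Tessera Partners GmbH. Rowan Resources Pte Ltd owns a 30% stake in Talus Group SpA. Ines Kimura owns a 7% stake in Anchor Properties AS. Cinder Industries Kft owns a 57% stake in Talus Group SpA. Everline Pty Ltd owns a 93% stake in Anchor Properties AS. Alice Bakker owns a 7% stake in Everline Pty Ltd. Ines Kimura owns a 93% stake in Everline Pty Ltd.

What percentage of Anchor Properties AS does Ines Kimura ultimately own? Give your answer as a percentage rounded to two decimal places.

Ines reaches Anchor along 2 paths.
Via Everline: 93% × 93% = 86.49%.
Direct stake: 7% = 7%.
Total: 86.49% + 7% = 93.49%.

93.49%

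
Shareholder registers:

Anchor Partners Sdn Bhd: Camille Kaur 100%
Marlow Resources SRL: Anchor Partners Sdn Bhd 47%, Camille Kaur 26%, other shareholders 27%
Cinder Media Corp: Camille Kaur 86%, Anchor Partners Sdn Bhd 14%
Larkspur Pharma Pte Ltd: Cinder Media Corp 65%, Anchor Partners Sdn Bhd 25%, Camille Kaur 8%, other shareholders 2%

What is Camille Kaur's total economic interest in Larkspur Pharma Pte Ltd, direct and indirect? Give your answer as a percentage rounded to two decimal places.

Camille reaches Larkspur along 4 paths.
Via Cinder: 86% × 65% = 55.9%.
Via Anchor → Cinder: 100% × 14% × 65% = 9.1%.
Via Anchor: 100% × 25% = 25%.
Direct stake: 8% = 8%.
Total: 55.9% + 9.1% + 25% + 8% = 98%.
Rounded: 98.00%.

98.00%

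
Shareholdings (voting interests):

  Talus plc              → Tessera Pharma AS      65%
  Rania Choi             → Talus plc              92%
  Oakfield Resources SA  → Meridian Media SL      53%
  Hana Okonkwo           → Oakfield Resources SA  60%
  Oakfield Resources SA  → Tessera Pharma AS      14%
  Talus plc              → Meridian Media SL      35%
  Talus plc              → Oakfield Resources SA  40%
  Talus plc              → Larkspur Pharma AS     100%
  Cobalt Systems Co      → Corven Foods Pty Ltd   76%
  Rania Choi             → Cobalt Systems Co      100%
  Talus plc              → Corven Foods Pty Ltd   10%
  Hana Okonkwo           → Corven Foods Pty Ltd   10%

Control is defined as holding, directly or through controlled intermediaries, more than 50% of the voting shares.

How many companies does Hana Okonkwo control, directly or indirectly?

2

Hana holds 60% of Oakfield, so Hana controls Oakfield.
Oakfield holds 53% of Meridian, so Hana controls Meridian.
No other company's threshold is met.
Hana controls 2 companies.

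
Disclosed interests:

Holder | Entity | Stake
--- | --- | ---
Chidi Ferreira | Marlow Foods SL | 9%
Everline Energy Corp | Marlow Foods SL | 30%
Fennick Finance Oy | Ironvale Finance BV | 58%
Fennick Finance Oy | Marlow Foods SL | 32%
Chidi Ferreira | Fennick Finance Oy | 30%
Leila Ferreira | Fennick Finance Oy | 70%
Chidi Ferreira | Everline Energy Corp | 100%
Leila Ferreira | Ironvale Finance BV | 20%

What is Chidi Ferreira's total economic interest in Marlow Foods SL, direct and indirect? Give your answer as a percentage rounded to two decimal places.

Chidi reaches Marlow along 3 paths.
Via Everline: 100% × 30% = 30%.
Direct stake: 9% = 9%.
Via Fennick: 30% × 32% = 9.6%.
Total: 30% + 9% + 9.6% = 48.6%.
Rounded: 48.60%.

48.60%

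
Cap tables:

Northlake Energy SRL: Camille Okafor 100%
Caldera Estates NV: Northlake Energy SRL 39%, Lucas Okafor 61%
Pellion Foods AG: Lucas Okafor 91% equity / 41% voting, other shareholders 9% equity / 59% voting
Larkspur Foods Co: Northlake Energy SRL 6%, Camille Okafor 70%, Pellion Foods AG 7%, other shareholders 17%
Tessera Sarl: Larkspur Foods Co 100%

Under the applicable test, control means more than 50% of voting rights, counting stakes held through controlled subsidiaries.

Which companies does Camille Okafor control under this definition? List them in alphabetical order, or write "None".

Camille holds 100% of Northlake, so Camille controls Northlake.
Northlake and Camille together hold 6% + 70% = 76% of Larkspur, so Camille controls Larkspur.
Larkspur holds 100% of Tessera, so Camille controls Tessera.
No other company's threshold is met.

Larkspur Foods Co, Northlake Energy SRL, Tessera Sarl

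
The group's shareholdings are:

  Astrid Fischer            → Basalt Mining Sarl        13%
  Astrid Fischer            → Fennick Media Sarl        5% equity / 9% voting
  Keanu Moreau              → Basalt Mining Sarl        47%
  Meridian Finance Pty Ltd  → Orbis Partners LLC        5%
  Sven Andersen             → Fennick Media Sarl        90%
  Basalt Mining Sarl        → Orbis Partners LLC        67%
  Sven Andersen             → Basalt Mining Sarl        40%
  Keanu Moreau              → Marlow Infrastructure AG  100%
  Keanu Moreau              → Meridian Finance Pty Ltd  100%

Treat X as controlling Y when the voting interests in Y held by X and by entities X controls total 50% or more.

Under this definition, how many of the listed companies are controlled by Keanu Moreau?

2

Keanu holds 100% of Meridian, so Keanu controls Meridian.
Keanu holds 100% of Marlow, so Keanu controls Marlow.
No other company's threshold is met.
Keanu controls 2 companies.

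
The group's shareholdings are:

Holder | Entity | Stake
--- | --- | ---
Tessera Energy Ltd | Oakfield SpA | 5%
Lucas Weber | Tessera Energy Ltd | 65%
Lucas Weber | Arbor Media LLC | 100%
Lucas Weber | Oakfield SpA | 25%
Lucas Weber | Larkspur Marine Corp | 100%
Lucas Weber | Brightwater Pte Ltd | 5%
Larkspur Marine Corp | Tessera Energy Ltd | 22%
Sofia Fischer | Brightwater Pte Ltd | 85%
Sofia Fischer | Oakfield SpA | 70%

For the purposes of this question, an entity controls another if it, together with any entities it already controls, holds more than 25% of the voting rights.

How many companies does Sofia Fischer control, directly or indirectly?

2

Sofia holds 85% of Brightwater, so Sofia controls Brightwater.
Sofia holds 70% of Oakfield, so Sofia controls Oakfield.
No other company's threshold is met.
Sofia controls 2 companies.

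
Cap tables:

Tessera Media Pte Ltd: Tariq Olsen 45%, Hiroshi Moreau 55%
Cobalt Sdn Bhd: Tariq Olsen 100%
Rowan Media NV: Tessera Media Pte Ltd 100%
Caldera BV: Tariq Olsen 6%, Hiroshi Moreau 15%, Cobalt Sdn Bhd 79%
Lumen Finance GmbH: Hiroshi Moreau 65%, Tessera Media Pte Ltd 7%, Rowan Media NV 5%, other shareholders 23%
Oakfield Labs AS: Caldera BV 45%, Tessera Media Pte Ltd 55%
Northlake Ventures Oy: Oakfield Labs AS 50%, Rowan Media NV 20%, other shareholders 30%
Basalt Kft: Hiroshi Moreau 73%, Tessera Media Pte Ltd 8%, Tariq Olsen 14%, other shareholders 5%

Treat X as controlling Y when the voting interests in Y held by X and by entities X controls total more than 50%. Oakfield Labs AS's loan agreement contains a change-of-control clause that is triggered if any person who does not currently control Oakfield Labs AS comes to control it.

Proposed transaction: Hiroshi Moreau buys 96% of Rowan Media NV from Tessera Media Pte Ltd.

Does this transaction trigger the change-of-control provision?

The purchase adds only to Hiroshi's holdings (Tessera's stake shrinks), so Hiroshi is the only person who could newly come to control Oakfield.
Hiroshi holds 55% of Tessera, so Hiroshi controls Tessera.
Tessera holds 55% of Oakfield, so Hiroshi controls Oakfield.
So Hiroshi already controls Oakfield before the transaction.
After the purchase, Hiroshi holds 96% of Rowan directly, and Tessera's stake falls to 4%.
Hiroshi controlled Oakfield already, so this is not a new person acquiring control; every other person's position is unchanged or reduced.
No new person acquires control, so the clause is not triggered.

No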